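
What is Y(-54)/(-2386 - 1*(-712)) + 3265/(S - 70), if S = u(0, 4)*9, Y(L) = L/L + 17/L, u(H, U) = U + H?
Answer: -147572099/1536732 ≈ -96.030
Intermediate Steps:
u(H, U) = H + U
Y(L) = 1 + 17/L
S = 36 (S = (0 + 4)*9 = 4*9 = 36)
Y(-54)/(-2386 - 1*(-712)) + 3265/(S - 70) = ((17 - 54)/(-54))/(-2386 - 1*(-712)) + 3265/(36 - 70) = (-1/54*(-37))/(-2386 + 712) + 3265/(-34) = (37/54)/(-1674) + 3265*(-1/34) = (37/54)*(-1/1674) - 3265/34 = -37/90396 - 3265/34 = -147572099/1536732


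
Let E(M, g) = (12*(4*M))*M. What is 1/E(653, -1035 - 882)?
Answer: 1/20467632 ≈ 4.8858e-8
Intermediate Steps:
E(M, g) = 48*M² (E(M, g) = (48*M)*M = 48*M²)
1/E(653, -1035 - 882) = 1/(48*653²) = 1/(48*426409) = 1/20467632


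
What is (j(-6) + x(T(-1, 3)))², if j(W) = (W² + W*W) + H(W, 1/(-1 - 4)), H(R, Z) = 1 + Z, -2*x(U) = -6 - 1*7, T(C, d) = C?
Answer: 628849/100 ≈ 6288.5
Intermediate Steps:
x(U) = 13/2 (x(U) = -(-6 - 1*7)/2 = -(-6 - 7)/2 = -½*(-13) = 13/2)
j(W) = ⅘ + 2*W² (j(W) = (W² + W*W) + (1 + 1/(-1 - 4)) = (W² + W²) + (1 + 1/(-5)) = 2*W² + (1 - ⅕) = 2*W² + ⅘ = ⅘ + 2*W²)
(j(-6) + x(T(-1, 3)))² = ((⅘ + 2*(-6)²) + 13/2)² = ((⅘ + 2*36) + 13/2)² = ((⅘ + 72) + 13/2)² = (364/5 + 13/2)² = (793/10)² = 628849/100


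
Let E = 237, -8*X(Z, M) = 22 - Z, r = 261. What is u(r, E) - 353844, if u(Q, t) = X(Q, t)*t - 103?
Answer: -2774933/8 ≈ -3.4687e+5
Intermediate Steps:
X(Z, M) = -11/4 + Z/8 (X(Z, M) = -(22 - Z)/8 = -11/4 + Z/8)
u(Q, t) = -103 + t*(-11/4 + Q/8) (u(Q, t) = (-11/4 + Q/8)*t - 103 = t*(-11/4 + Q/8) - 103 = -103 + t*(-11/4 + Q/8))
u(r, E) - 353844 = (-103 + (1/8)*237*(-22 + 261)) - 353844 = (-103 + (1/8)*237*239) - 353844 = (-103 + 56643/8) - 353844 = 55819/8 - 353844 = -2774933/8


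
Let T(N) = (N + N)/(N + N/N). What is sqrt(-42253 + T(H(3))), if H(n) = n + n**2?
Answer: I*sqrt(7140445)/13 ≈ 205.55*I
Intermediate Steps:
T(N) = 2*N/(1 + N) (T(N) = (2*N)/(N + 1) = (2*N)/(1 + N) = 2*N/(1 + N))
sqrt(-42253 + T(H(3))) = sqrt(-42253 + 2*(3*(1 + 3))/(1 + 3*(1 + 3))) = sqrt(-42253 + 2*(3*4)/(1 + 3*4)) = sqrt(-42253 + 2*12/(1 + 12)) = sqrt(-42253 + 2*12/13) = sqrt(-42253 + 2*12*(1/13)) = sqrt(-42253 + 24/13) = sqrt(-549265/13) = I*sqrt(7140445)/13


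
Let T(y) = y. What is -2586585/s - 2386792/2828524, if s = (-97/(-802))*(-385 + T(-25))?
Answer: 146687792830381/2812259987 ≈ 52160.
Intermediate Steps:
s = -19885/401 (s = (-97/(-802))*(-385 - 25) = -97*(-1/802)*(-410) = (97/802)*(-410) = -19885/401 ≈ -49.589)
-2586585/s - 2386792/2828524 = -2586585/(-19885/401) - 2386792/2828524 = -2586585*(-401/19885) - 2386792*1/2828524 = 207444117/3977 - 596698/707131 = 146687792830381/2812259987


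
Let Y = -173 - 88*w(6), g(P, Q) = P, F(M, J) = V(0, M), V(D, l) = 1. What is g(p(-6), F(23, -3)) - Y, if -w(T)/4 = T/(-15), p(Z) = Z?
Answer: 1539/5 ≈ 307.80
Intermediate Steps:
F(M, J) = 1
w(T) = 4*T/15 (w(T) = -4*T/(-15) = -4*T*(-1)/15 = -(-4)*T/15 = 4*T/15)
Y = -1569/5 (Y = -173 - 352*6/15 = -173 - 88*8/5 = -173 - 704/5 = -1569/5 ≈ -313.80)
g(p(-6), F(23, -3)) - Y = -6 - 1*(-1569/5) = -6 + 1569/5 = 1539/5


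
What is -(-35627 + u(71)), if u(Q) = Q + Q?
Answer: 35485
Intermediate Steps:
u(Q) = 2*Q
-(-35627 + u(71)) = -(-35627 + 2*71) = -(-35627 + 142) = -1*(-35485) = 35485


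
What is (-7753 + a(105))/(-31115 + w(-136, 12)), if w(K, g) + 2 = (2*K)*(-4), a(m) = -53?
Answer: 7806/30029 ≈ 0.25995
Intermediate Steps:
w(K, g) = -2 - 8*K (w(K, g) = -2 + (2*K)*(-4) = -2 - 8*K)
(-7753 + a(105))/(-31115 + w(-136, 12)) = (-7753 - 53)/(-31115 + (-2 - 8*(-136))) = -7806/(-31115 + (-2 + 1088)) = -7806/(-31115 + 1086) = -7806/(-30029) = -7806*(-1/30029) = 7806/30029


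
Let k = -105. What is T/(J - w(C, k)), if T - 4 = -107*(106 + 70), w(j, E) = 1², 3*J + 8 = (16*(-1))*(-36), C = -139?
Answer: -56484/565 ≈ -99.972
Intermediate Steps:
J = 568/3 (J = -8/3 + ((16*(-1))*(-36))/3 = -8/3 + (-16*(-36))/3 = -8/3 + (⅓)*576 = -8/3 + 192 = 568/3 ≈ 189.33)
w(j, E) = 1
T = -18828 (T = 4 - 107*(106 + 70) = 4 - 107*176 = 4 - 18832 = -18828)
T/(J - w(C, k)) = -18828/(568/3 - 1*1) = -18828/(568/3 - 1) = -18828/565/3 = -18828*3/565 = -56484/565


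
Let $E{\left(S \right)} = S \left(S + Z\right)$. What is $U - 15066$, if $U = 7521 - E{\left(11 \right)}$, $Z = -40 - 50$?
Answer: $-6676$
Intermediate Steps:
$Z = -90$
$E{\left(S \right)} = S \left(-90 + S\right)$ ($E{\left(S \right)} = S \left(S - 90\right) = S \left(-90 + S\right)$)
$U = 8390$ ($U = 7521 - 11 \left(-90 + 11\right) = 7521 - 11 \left(-79\right) = 7521 - -869 = 7521 + 869 = 8390$)
$U - 15066 = 8390 - 15066 = -6676$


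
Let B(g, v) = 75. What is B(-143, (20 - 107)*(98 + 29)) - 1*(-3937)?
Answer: 4012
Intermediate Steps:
B(-143, (20 - 107)*(98 + 29)) - 1*(-3937) = 75 - 1*(-3937) = 75 + 3937 = 4012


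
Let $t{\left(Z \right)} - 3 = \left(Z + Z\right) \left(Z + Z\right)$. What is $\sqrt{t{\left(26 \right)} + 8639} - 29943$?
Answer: $-29943 + \sqrt{11346} \approx -29836.0$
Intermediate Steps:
$t{\left(Z \right)} = 3 + 4 Z^{2}$ ($t{\left(Z \right)} = 3 + \left(Z + Z\right) \left(Z + Z\right) = 3 + 2 Z 2 Z = 3 + 4 Z^{2}$)
$\sqrt{t{\left(26 \right)} + 8639} - 29943 = \sqrt{\left(3 + 4 \cdot 26^{2}\right) + 8639} - 29943 = \sqrt{\left(3 + 4 \cdot 676\right) + 8639} - 29943 = \sqrt{\left(3 + 2704\right) + 8639} - 29943 = \sqrt{2707 + 8639} - 29943 = \sqrt{11346} - 29943 = -29943 + \sqrt{11346}$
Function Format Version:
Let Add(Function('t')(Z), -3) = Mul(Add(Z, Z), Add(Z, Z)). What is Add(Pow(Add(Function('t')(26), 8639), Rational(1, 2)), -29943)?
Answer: Add(-29943, Pow(11346, Rational(1, 2))) ≈ -29836.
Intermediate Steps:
Function('t')(Z) = Add(3, Mul(4, Pow(Z, 2))) (Function('t')(Z) = Add(3, Mul(Add(Z, Z), Add(Z, Z))) = Add(3, Mul(Mul(2, Z), Mul(2, Z))) = Add(3, Mul(4, Pow(Z, 2))))
Add(Pow(Add(Function('t')(26), 8639), Rational(1, 2)), -29943) = Add(Pow(Add(Add(3, Mul(4, Pow(26, 2))), 8639), Rational(1, 2)), -29943) = Add(Pow(Add(Add(3, Mul(4, 676)), 8639), Rational(1, 2)), -29943) = Add(Pow(Add(Add(3, 2704), 8639), Rational(1, 2)), -29943) = Add(Pow(Add(2707, 8639), Rational(1, 2)), -29943) = Add(Pow(11346, Rational(1, 2)), -29943) = Add(-29943, Pow(11346, Rational(1, 2)))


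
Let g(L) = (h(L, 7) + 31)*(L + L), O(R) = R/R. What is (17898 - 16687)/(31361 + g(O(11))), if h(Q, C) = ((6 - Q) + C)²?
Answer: 1211/31711 ≈ 0.038189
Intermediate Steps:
O(R) = 1
h(Q, C) = (6 + C - Q)²
g(L) = 2*L*(31 + (13 - L)²) (g(L) = ((6 + 7 - L)² + 31)*(L + L) = ((13 - L)² + 31)*(2*L) = (31 + (13 - L)²)*(2*L) = 2*L*(31 + (13 - L)²))
(17898 - 16687)/(31361 + g(O(11))) = (17898 - 16687)/(31361 + 2*1*(31 + (13 - 1*1)²)) = 1211/(31361 + 2*1*(31 + (13 - 1)²)) = 1211/(31361 + 2*1*(31 + 12²)) = 1211/(31361 + 2*1*(31 + 144)) = 1211/(31361 + 2*1*175) = 1211/(31361 + 350) = 1211/31711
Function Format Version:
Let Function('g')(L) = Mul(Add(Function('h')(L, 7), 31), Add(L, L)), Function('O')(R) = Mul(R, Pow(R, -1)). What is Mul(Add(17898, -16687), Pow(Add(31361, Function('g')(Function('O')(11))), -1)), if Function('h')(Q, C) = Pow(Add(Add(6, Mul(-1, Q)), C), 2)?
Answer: Rational(1211, 31711) ≈ 0.038189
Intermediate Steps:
Function('O')(R) = 1
Function('h')(Q, C) = Pow(Add(6, C, Mul(-1, Q)), 2)
Function('g')(L) = Mul(2, L, Add(31, Pow(Add(13, Mul(-1, L)), 2))) (Function('g')(L) = Mul(Add(Pow(Add(6, 7, Mul(-1, L)), 2), 31), Add(L, L)) = Mul(Add(Pow(Add(13, Mul(-1, L)), 2), 31), Mul(2, L)) = Mul(Add(31, Pow(Add(13, Mul(-1, L)), 2)), Mul(2, L)) = Mul(2, L, Add(31, Pow(Add(13, Mul(-1, L)), 2))))
Mul(Add(17898, -16687), Pow(Add(31361, Function('g')(Function('O')(11))), -1)) = Mul(Add(17898, -16687), Pow(Add(31361, Mul(2, 1, Add(31, Pow(Add(13, Mul(-1, 1)), 2)))), -1)) = Mul(1211, Pow(Add(31361, Mul(2, 1, Add(31, Pow(Add(13, -1), 2)))), -1)) = Mul(1211, Pow(Add(31361, Mul(2, 1, Add(31, Pow(12, 2)))), -1)) = Mul(1211, Pow(Add(31361, Mul(2, 1, Add(31, 144))), -1)) = Mul(1211, Pow(Add(31361, Mul(2, 1, 175)), -1)) = Mul(1211, Pow(Add(31361, 350), -1)) = Mul(1211, Pow(31711, -1)) = Mul(1211, Rational(1, 31711)) = Rational(1211, 31711)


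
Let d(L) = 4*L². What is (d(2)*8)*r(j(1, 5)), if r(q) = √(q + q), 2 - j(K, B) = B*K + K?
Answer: 256*I*√2 ≈ 362.04*I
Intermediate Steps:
j(K, B) = 2 - K - B*K (j(K, B) = 2 - (B*K + K) = 2 - (K + B*K) = 2 + (-K - B*K) = 2 - K - B*K)
r(q) = √2*√q (r(q) = √(2*q) = √2*√q)
(d(2)*8)*r(j(1, 5)) = ((4*2²)*8)*(√2*√(2 - 1*1 - 1*5*1)) = ((4*4)*8)*(√2*√(2 - 1 - 5)) = (16*8)*(√2*√(-4)) = 128*(√2*(2*I)) = 128*(2*I*√2) = 256*I*√2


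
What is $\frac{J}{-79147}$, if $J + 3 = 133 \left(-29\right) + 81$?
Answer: $\frac{3779}{79147} \approx 0.047747$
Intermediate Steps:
$J = -3779$ ($J = -3 + \left(133 \left(-29\right) + 81\right) = -3 + \left(-3857 + 81\right) = -3 - 3776 = -3779$)
$\frac{J}{-79147} = - \frac{3779}{-79147} = \left(-3779\right) \left(- \frac{1}{79147}\right) = \frac{3779}{79147}$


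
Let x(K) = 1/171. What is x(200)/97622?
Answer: 1/16693362 ≈ 5.9904e-8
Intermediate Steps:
x(K) = 1/171
x(200)/97622 = (1/171)/97622 = (1/171)*(1/97622) = 1/16693362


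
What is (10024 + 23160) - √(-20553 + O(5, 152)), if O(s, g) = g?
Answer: 33184 - I*√20401 ≈ 33184.0 - 142.83*I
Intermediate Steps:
(10024 + 23160) - √(-20553 + O(5, 152)) = (10024 + 23160) - √(-20553 + 152) = 33184 - √(-20401) = 33184 - I*√20401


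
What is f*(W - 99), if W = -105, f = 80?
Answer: -16320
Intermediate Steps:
f*(W - 99) = 80*(-105 - 99) = 80*(-204) = -16320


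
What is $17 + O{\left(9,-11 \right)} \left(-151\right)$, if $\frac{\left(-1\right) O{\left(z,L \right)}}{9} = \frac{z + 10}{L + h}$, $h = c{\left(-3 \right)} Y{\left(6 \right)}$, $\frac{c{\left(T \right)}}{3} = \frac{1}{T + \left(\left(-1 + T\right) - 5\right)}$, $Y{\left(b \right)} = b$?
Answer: $- \frac{51217}{25} \approx -2048.7$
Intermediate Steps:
$c{\left(T \right)} = \frac{3}{-6 + 2 T}$ ($c{\left(T \right)} = \frac{3}{T + \left(\left(-1 + T\right) - 5\right)} = \frac{3}{T + \left(-6 + T\right)} = \frac{3}{-6 + 2 T}$)
$h = - \frac{3}{2}$ ($h = \frac{3}{2 \left(-3 - 3\right)} 6 = \frac{3}{2 \left(-6\right)} 6 = \frac{3}{2} \left(- \frac{1}{6}\right) 6 = \left(- \frac{1}{4}\right) 6 = - \frac{3}{2} \approx -1.5$)
$O{\left(z,L \right)} = - \frac{9 \left(10 + z\right)}{- \frac{3}{2} + L}$ ($O{\left(z,L \right)} = - 9 \frac{z + 10}{L - \frac{3}{2}} = - 9 \frac{10 + z}{- \frac{3}{2} + L} = - \frac{9 \left(10 + z\right)}{- \frac{3}{2} + L}$)
$17 + O{\left(9,-11 \right)} \left(-151\right) = 17 + \frac{18 \left(-10 - 9\right)}{-3 + 2 \left(-11\right)} \left(-151\right) = 17 + \frac{18 \left(-10 - 9\right)}{-3 - 22} \left(-151\right) = 17 + 18 \frac{1}{-25} \left(-19\right) \left(-151\right) = 17 + 18 \left(- \frac{1}{25}\right) \left(-19\right) \left(-151\right) = 17 + \frac{342}{25} \left(-151\right) = 17 - \frac{51642}{25} = - \frac{51217}{25}$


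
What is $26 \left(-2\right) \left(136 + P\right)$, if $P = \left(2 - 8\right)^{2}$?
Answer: $-8944$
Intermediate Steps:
$P = 36$ ($P = \left(-6\right)^{2} = 36$)
$26 \left(-2\right) \left(136 + P\right) = 26 \left(-2\right) \left(136 + 36\right) = \left(-52\right) 172 = -8944$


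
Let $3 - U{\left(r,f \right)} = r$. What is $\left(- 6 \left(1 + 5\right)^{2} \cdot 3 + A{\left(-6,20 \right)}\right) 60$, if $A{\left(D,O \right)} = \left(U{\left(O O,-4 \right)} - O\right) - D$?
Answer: $-63540$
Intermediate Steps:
$U{\left(r,f \right)} = 3 - r$
$A{\left(D,O \right)} = 3 - D - O - O^{2}$ ($A{\left(D,O \right)} = \left(\left(3 - O O\right) - O\right) - D = \left(\left(3 - O^{2}\right) - O\right) - D = \left(3 - O - O^{2}\right) - D = 3 - D - O - O^{2}$)
$\left(- 6 \left(1 + 5\right)^{2} \cdot 3 + A{\left(-6,20 \right)}\right) 60 = \left(- 6 \left(1 + 5\right)^{2} \cdot 3 - 411\right) 60 = \left(- 6 \cdot 6^{2} \cdot 3 + \left(3 + 6 - 20 - 400\right)\right) 60 = \left(\left(-6\right) 36 \cdot 3 + \left(3 + 6 - 20 - 400\right)\right) 60 = \left(\left(-216\right) 3 - 411\right) 60 = \left(-648 - 411\right) 60 = \left(-1059\right) 60 = -63540$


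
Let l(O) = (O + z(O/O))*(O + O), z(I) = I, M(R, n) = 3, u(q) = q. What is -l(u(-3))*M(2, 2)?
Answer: -36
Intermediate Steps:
l(O) = 2*O*(1 + O) (l(O) = (O + O/O)*(O + O) = (O + 1)*(2*O) = (1 + O)*(2*O) = 2*O*(1 + O))
-l(u(-3))*M(2, 2) = -2*(-3)*(1 - 3)*3 = -2*(-3)*(-2)*3 = -12*3 = -1*36 = -36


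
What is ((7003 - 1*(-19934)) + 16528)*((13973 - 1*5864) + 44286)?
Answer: 2277348675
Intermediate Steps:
((7003 - 1*(-19934)) + 16528)*((13973 - 1*5864) + 44286) = ((7003 + 19934) + 16528)*((13973 - 5864) + 44286) = (26937 + 16528)*(8109 + 44286) = 43465*52395 = 2277348675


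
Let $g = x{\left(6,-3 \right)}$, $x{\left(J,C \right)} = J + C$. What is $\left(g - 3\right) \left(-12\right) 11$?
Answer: $0$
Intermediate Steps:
$x{\left(J,C \right)} = C + J$
$g = 3$ ($g = -3 + 6 = 3$)
$\left(g - 3\right) \left(-12\right) 11 = \left(3 - 3\right) \left(-12\right) 11 = 0 \left(-12\right) 11 = 0 \cdot 11 = 0$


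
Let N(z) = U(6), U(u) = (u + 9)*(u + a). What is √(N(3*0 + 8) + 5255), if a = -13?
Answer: 5*√206 ≈ 71.764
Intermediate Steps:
U(u) = (-13 + u)*(9 + u) (U(u) = (u + 9)*(u - 13) = (9 + u)*(-13 + u) = (-13 + u)*(9 + u))
N(z) = -105 (N(z) = -117 + 6² - 4*6 = -117 + 36 - 24 = -105)
√(N(3*0 + 8) + 5255) = √(-105 + 5255) = √5150 = 5*√206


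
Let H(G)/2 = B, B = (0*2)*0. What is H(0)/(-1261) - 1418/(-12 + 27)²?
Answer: -1418/225 ≈ -6.3022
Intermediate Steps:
B = 0 (B = 0*0 = 0)
H(G) = 0 (H(G) = 2*0 = 0)
H(0)/(-1261) - 1418/(-12 + 27)² = 0/(-1261) - 1418/(-12 + 27)² = 0*(-1/1261) - 1418/(15²) = 0 - 1418/225 = -1418/225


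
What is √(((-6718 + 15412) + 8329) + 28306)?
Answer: √45329 ≈ 212.91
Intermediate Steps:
√(((-6718 + 15412) + 8329) + 28306) = √((8694 + 8329) + 28306) = √(17023 + 28306) = √45329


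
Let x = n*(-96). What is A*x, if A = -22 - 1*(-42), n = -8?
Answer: 15360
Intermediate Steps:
A = 20 (A = -22 + 42 = 20)
x = 768 (x = -8*(-96) = 768)
A*x = 20*768 = 15360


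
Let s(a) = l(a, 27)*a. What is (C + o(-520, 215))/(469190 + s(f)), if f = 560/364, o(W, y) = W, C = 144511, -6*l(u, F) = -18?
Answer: 1871883/6099530 ≈ 0.30689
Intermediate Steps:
l(u, F) = 3 (l(u, F) = -⅙*(-18) = 3)
f = 20/13 (f = 560*(1/364) = 20/13 ≈ 1.5385)
s(a) = 3*a
(C + o(-520, 215))/(469190 + s(f)) = (144511 - 520)/(469190 + 3*(20/13)) = 143991/(469190 + 60/13) = 143991/(6099530/13) = 143991*(13/6099530) = 1871883/6099530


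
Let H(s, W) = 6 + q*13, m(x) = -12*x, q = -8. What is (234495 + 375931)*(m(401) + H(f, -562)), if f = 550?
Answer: -2997191660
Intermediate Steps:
H(s, W) = -98 (H(s, W) = 6 - 8*13 = 6 - 104 = -98)
(234495 + 375931)*(m(401) + H(f, -562)) = (234495 + 375931)*(-12*401 - 98) = 610426*(-4812 - 98) = 610426*(-4910) = -2997191660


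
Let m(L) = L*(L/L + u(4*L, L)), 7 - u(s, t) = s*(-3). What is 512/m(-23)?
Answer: 128/1541 ≈ 0.083063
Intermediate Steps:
u(s, t) = 7 + 3*s (u(s, t) = 7 - s*(-3) = 7 - (-3)*s = 7 + 3*s)
m(L) = L*(8 + 12*L) (m(L) = L*(L/L + (7 + 3*(4*L))) = L*(1 + (7 + 12*L)) = L*(8 + 12*L))
512/m(-23) = 512/((4*(-23)*(2 + 3*(-23)))) = 512/((4*(-23)*(2 - 69))) = 512/((4*(-23)*(-67))) = 512/6164 = 512*(1/6164) = 128/1541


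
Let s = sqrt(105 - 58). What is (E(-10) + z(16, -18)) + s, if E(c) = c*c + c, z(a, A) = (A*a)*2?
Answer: -486 + sqrt(47) ≈ -479.14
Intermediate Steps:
z(a, A) = 2*A*a
E(c) = c + c**2 (E(c) = c**2 + c = c + c**2)
s = sqrt(47) ≈ 6.8557
(E(-10) + z(16, -18)) + s = (-10*(1 - 10) + 2*(-18)*16) + sqrt(47) = (-10*(-9) - 576) + sqrt(47) = (90 - 576) + sqrt(47) = -486 + sqrt(47)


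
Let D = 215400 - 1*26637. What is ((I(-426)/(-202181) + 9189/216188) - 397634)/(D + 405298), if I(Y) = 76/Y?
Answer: -528855412028792645/790104489327033972 ≈ -0.66935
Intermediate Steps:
D = 188763 (D = 215400 - 26637 = 188763)
((I(-426)/(-202181) + 9189/216188) - 397634)/(D + 405298) = (((76/(-426))/(-202181) + 9189/216188) - 397634)/(188763 + 405298) = (((76*(-1/426))*(-1/202181) + 9189*(1/216188)) - 397634)/594061 = ((-38/213*(-1/202181) + 9189/216188) - 397634)*(1/594061) = ((38/43064553 + 9189/216188) - 397634)*(1/594061) = (56532627523/1330005654852 - 397634)*(1/594061) = -528855412028792645/1330005654852*1/594061 = -528855412028792645/790104489327033972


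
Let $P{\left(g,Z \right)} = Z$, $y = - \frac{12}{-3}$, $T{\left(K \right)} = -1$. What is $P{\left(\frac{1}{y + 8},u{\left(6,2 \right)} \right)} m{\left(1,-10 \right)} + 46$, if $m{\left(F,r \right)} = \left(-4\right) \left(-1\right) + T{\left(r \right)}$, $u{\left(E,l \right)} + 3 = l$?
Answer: $43$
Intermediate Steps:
$u{\left(E,l \right)} = -3 + l$
$y = 4$ ($y = \left(-12\right) \left(- \frac{1}{3}\right) = 4$)
$m{\left(F,r \right)} = 3$ ($m{\left(F,r \right)} = \left(-4\right) \left(-1\right) - 1 = 4 - 1 = 3$)
$P{\left(\frac{1}{y + 8},u{\left(6,2 \right)} \right)} m{\left(1,-10 \right)} + 46 = \left(-3 + 2\right) 3 + 46 = \left(-1\right) 3 + 46 = -3 + 46 = 43$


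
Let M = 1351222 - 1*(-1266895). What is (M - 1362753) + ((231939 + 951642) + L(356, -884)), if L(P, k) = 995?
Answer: 2439940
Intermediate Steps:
M = 2618117 (M = 1351222 + 1266895 = 2618117)
(M - 1362753) + ((231939 + 951642) + L(356, -884)) = (2618117 - 1362753) + ((231939 + 951642) + 995) = 1255364 + (1183581 + 995) = 1255364 + 1184576 = 2439940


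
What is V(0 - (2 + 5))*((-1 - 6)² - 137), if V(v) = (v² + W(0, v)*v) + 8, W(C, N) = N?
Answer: -9328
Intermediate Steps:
V(v) = 8 + 2*v² (V(v) = (v² + v*v) + 8 = (v² + v²) + 8 = 2*v² + 8 = 8 + 2*v²)
V(0 - (2 + 5))*((-1 - 6)² - 137) = (8 + 2*(0 - (2 + 5))²)*((-1 - 6)² - 137) = (8 + 2*(0 - 1*7)²)*((-7)² - 137) = (8 + 2*(0 - 7)²)*(49 - 137) = (8 + 2*(-7)²)*(-88) = (8 + 2*49)*(-88) = (8 + 98)*(-88) = 106*(-88) = -9328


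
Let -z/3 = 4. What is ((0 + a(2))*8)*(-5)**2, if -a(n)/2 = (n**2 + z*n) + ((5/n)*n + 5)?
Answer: 4000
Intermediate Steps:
z = -12 (z = -3*4 = -12)
a(n) = -20 - 2*n**2 + 24*n (a(n) = -2*((n**2 - 12*n) + ((5/n)*n + 5)) = -2*((n**2 - 12*n) + (5 + 5)) = -2*((n**2 - 12*n) + 10) = -2*(10 + n**2 - 12*n) = -20 - 2*n**2 + 24*n)
((0 + a(2))*8)*(-5)**2 = ((0 + (-20 - 2*2**2 + 24*2))*8)*(-5)**2 = ((0 + (-20 - 2*4 + 48))*8)*25 = ((0 + (-20 - 8 + 48))*8)*25 = ((0 + 20)*8)*25 = (20*8)*25 = 160*25 = 4000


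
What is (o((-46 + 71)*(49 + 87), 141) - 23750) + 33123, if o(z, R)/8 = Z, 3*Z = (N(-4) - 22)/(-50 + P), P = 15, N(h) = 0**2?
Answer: 984341/105 ≈ 9374.7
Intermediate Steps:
N(h) = 0
Z = 22/105 (Z = ((0 - 22)/(-50 + 15))/3 = (-22/(-35))/3 = (-22*(-1/35))/3 = (1/3)*(22/35) = 22/105 ≈ 0.20952)
o(z, R) = 176/105 (o(z, R) = 8*(22/105) = 176/105)
(o((-46 + 71)*(49 + 87), 141) - 23750) + 33123 = (176/105 - 23750) + 33123 = -2493574/105 + 33123 = 984341/105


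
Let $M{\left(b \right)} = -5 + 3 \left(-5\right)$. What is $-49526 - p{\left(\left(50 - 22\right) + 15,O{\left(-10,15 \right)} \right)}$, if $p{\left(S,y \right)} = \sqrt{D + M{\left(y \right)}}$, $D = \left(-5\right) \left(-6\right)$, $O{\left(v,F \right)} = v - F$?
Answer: $-49526 - \sqrt{10} \approx -49529.0$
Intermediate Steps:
$M{\left(b \right)} = -20$ ($M{\left(b \right)} = -5 - 15 = -20$)
$D = 30$
$p{\left(S,y \right)} = \sqrt{10}$ ($p{\left(S,y \right)} = \sqrt{30 - 20} = \sqrt{10}$)
$-49526 - p{\left(\left(50 - 22\right) + 15,O{\left(-10,15 \right)} \right)} = -49526 - \sqrt{10}$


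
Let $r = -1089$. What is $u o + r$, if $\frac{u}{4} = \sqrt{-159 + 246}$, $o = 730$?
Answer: $-1089 + 2920 \sqrt{87} \approx 26147.0$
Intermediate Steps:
$u = 4 \sqrt{87}$ ($u = 4 \sqrt{-159 + 246} = 4 \sqrt{87} \approx 37.31$)
$u o + r = 4 \sqrt{87} \cdot 730 - 1089 = 2920 \sqrt{87} - 1089 = -1089 + 2920 \sqrt{87}$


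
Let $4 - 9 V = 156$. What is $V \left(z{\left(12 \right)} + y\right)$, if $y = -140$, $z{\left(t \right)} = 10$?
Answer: $\frac{19760}{9} \approx 2195.6$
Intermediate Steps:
$V = - \frac{152}{9}$ ($V = \frac{4}{9} - \frac{52}{3} = - \frac{152}{9} \approx -16.889$)
$V \left(z{\left(12 \right)} + y\right) = - \frac{152 \left(10 - 140\right)}{9} = \left(- \frac{152}{9}\right) \left(-130\right) = \frac{19760}{9}$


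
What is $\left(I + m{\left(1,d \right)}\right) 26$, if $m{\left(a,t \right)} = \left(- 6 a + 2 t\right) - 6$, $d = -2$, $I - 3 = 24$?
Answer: $286$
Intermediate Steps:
$I = 27$ ($I = 3 + 24 = 27$)
$m{\left(a,t \right)} = -6 - 6 a + 2 t$
$\left(I + m{\left(1,d \right)}\right) 26 = \left(27 - 16\right) 26 = 11 \cdot 26 = 286$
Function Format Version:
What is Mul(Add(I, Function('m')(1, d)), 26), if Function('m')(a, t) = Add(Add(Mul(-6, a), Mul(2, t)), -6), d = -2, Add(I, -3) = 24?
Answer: 286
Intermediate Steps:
I = 27 (I = Add(3, 24) = 27)
Function('m')(a, t) = Add(-6, Mul(-6, a), Mul(2, t))
Mul(Add(I, Function('m')(1, d)), 26) = Mul(Add(27, Add(-6, Mul(-6, 1), Mul(2, -2))), 26) = Mul(Add(27, Add(-6, -6, -4)), 26) = Mul(Add(27, -16), 26) = Mul(11, 26) = 286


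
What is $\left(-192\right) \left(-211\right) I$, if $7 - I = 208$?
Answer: $-8142912$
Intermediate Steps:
$I = -201$ ($I = 7 - 208 = -201$)
$\left(-192\right) \left(-211\right) I = \left(-192\right) \left(-211\right) \left(-201\right) = 40512 \left(-201\right) = -8142912$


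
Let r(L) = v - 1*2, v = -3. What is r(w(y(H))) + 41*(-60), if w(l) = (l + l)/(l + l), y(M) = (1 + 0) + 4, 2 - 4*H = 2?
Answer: -2465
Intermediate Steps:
H = 0 (H = ½ - ¼*2 = ½ - ½ = 0)
y(M) = 5 (y(M) = 1 + 4 = 5)
w(l) = 1 (w(l) = (2*l)/((2*l)) = (2*l)*(1/(2*l)) = 1)
r(L) = -5 (r(L) = -3 - 1*2 = -3 - 2 = -5)
r(w(y(H))) + 41*(-60) = -5 + 41*(-60) = -5 - 2460 = -2465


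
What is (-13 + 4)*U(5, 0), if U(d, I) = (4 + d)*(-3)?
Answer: 243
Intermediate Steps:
U(d, I) = -12 - 3*d
(-13 + 4)*U(5, 0) = (-13 + 4)*(-12 - 3*5) = -9*(-12 - 15) = -9*(-27) = 243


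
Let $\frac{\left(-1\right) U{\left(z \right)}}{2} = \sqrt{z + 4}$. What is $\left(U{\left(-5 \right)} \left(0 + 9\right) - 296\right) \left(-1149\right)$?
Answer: $340104 + 20682 i \approx 3.401 \cdot 10^{5} + 20682.0 i$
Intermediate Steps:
$U{\left(z \right)} = - 2 \sqrt{4 + z}$ ($U{\left(z \right)} = - 2 \sqrt{z + 4} = - 2 \sqrt{4 + z}$)
$\left(U{\left(-5 \right)} \left(0 + 9\right) - 296\right) \left(-1149\right) = \left(- 2 \sqrt{4 - 5} \left(0 + 9\right) - 296\right) \left(-1149\right) = \left(- 2 \sqrt{-1} \cdot 9 - 296\right) \left(-1149\right) = \left(- 2 i 9 - 296\right) \left(-1149\right) = \left(- 18 i - 296\right) \left(-1149\right) = \left(-296 - 18 i\right) \left(-1149\right) = 340104 + 20682 i$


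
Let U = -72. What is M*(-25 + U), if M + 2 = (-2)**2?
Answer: -194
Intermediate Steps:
M = 2 (M = -2 + (-2)**2 = -2 + 4 = 2)
M*(-25 + U) = 2*(-25 - 72) = 2*(-97) = -194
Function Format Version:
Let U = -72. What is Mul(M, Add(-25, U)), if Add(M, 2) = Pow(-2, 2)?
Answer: -194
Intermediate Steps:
M = 2 (M = Add(-2, Pow(-2, 2)) = Add(-2, 4) = 2)
Mul(M, Add(-25, U)) = Mul(2, Add(-25, -72)) = Mul(2, -97) = -194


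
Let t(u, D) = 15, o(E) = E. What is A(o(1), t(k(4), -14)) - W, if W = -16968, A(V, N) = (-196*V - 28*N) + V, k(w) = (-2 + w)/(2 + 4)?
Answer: 16353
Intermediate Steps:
k(w) = -1/3 + w/6 (k(w) = (-2 + w)/6 = (-2 + w)*(1/6) = -1/3 + w/6)
A(V, N) = -195*V - 28*N
A(o(1), t(k(4), -14)) - W = (-195*1 - 28*15) - 1*(-16968) = (-195 - 420) + 16968 = -615 + 16968 = 16353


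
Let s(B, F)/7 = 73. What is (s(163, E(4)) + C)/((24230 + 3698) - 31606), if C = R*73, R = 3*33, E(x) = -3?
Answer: -3869/1839 ≈ -2.1039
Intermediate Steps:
R = 99
s(B, F) = 511 (s(B, F) = 7*73 = 511)
C = 7227 (C = 99*73 = 7227)
(s(163, E(4)) + C)/((24230 + 3698) - 31606) = (511 + 7227)/((24230 + 3698) - 31606) = 7738/(27928 - 31606) = 7738/(-3678) = 7738*(-1/3678) = -3869/1839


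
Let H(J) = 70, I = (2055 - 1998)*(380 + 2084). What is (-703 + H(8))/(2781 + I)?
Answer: -211/47743 ≈ -0.0044195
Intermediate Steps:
I = 140448 (I = 57*2464 = 140448)
(-703 + H(8))/(2781 + I) = (-703 + 70)/(2781 + 140448) = -633/143229 = -633*1/143229 = -211/47743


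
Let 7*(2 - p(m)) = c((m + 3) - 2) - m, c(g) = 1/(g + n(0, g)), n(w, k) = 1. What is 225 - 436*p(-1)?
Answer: -3657/7 ≈ -522.43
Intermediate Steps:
c(g) = 1/(1 + g) (c(g) = 1/(g + 1) = 1/(1 + g))
p(m) = 2 - 1/(7*(2 + m)) + m/7 (p(m) = 2 - (1/(1 + ((m + 3) - 2)) - m)/7 = 2 - (1/(1 + ((3 + m) - 2)) - m)/7 = 2 - (1/(1 + (1 + m)) - m)/7 = 2 - (1/(2 + m) - m)/7 = 2 + (-1/(7*(2 + m)) + m/7) = 2 - 1/(7*(2 + m)) + m/7)
225 - 436*p(-1) = 225 - 436*(-1 + (2 - 1)*(14 - 1))/(7*(2 - 1)) = 225 - 436*(-1 + 1*13)/(7*1) = 225 - 436*(-1 + 13)/7 = 225 - 436*12/7 = 225 - 5232/7 = -3657/7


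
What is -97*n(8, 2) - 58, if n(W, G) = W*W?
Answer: -6266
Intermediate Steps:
n(W, G) = W²
-97*n(8, 2) - 58 = -97*8² - 58 = -97*64 - 58 = -6208 - 58 = -6266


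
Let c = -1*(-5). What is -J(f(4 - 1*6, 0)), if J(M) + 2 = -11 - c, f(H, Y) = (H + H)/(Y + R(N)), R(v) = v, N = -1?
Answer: 18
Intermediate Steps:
f(H, Y) = 2*H/(-1 + Y) (f(H, Y) = (H + H)/(Y - 1) = (2*H)/(-1 + Y) = 2*H/(-1 + Y))
c = 5
J(M) = -18 (J(M) = -2 + (-11 - 1*5) = -2 + (-11 - 5) = -2 - 16 = -18)
-J(f(4 - 1*6, 0)) = -1*(-18) = 18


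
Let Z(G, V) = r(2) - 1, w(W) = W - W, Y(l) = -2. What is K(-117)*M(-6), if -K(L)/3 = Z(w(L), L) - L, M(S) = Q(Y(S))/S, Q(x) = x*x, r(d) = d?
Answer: 236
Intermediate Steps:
Q(x) = x²
w(W) = 0
M(S) = 4/S (M(S) = (-2)²/S = 4/S)
Z(G, V) = 1 (Z(G, V) = 2 - 1 = 1)
K(L) = -3 + 3*L (K(L) = -3*(1 - L) = -3 + 3*L)
K(-117)*M(-6) = (-3 + 3*(-117))*(4/(-6)) = (-3 - 351)*(4*(-⅙)) = -354*(-⅔) = 236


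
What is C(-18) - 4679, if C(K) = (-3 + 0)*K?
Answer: -4625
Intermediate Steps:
C(K) = -3*K
C(-18) - 4679 = -3*(-18) - 4679 = 54 - 4679 = -4625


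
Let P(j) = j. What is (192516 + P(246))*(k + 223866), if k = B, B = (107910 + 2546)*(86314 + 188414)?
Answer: 5849474659961508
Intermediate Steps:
B = 30345355968 (B = 110456*274728 = 30345355968)
k = 30345355968
(192516 + P(246))*(k + 223866) = (192516 + 246)*(30345355968 + 223866) = 192762*30345579834 = 5849474659961508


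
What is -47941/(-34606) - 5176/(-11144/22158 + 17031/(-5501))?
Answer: 10927127374844585/7590411554726 ≈ 1439.6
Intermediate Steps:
-47941/(-34606) - 5176/(-11144/22158 + 17031/(-5501)) = -47941*(-1/34606) - 5176/(-11144*1/22158 + 17031*(-1/5501)) = 47941/34606 - 5176/(-5572/11079 - 17031/5501) = 47941/34606 - 5176/(-219338021/60945579) = 47941/34606 - 5176*(-60945579/219338021) = 47941/34606 + 315454316904/219338021 = 10927127374844585/7590411554726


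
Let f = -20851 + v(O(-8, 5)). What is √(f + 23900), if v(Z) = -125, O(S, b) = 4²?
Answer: 2*√731 ≈ 54.074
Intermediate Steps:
O(S, b) = 16
f = -20976 (f = -20851 - 125 = -20976)
√(f + 23900) = √(-20976 + 23900) = √2924 = 2*√731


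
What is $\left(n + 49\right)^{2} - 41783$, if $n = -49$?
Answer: $-41783$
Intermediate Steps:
$\left(n + 49\right)^{2} - 41783 = \left(-49 + 49\right)^{2} - 41783 = 0^{2} - 41783 = 0 - 41783 = -41783$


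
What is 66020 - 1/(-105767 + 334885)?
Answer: 15126370359/229118 ≈ 66020.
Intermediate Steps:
66020 - 1/(-105767 + 334885) = 66020 - 1/229118 = 15126370359/229118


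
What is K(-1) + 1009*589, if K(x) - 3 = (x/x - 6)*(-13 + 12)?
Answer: 594309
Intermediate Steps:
K(x) = 8 (K(x) = 3 + (x/x - 6)*(-13 + 12) = 3 + (1 - 6)*(-1) = 3 - 5*(-1) = 3 + 5 = 8)
K(-1) + 1009*589 = 8 + 1009*589 = 8 + 594301 = 594309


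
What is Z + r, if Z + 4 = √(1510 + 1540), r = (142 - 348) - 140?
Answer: -350 + 5*√122 ≈ -294.77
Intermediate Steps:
r = -346 (r = -206 - 140 = -346)
Z = -4 + 5*√122 (Z = -4 + √(1510 + 1540) = -4 + √3050 = -4 + 5*√122 ≈ 51.227)
Z + r = (-4 + 5*√122) - 346 = -350 + 5*√122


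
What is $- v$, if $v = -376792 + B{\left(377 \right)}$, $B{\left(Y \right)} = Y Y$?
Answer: $234663$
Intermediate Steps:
$B{\left(Y \right)} = Y^{2}$
$v = -234663$ ($v = -376792 + 377^{2} = -376792 + 142129 = -234663$)
$- v = \left(-1\right) \left(-234663\right) = 234663$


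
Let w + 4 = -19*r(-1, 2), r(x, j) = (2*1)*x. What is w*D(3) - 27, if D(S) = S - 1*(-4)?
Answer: 211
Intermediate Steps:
D(S) = 4 + S (D(S) = S + 4 = 4 + S)
r(x, j) = 2*x
w = 34 (w = -4 - 38*(-1) = -4 - 19*(-2) = -4 + 38 = 34)
w*D(3) - 27 = 34*(4 + 3) - 27 = 34*7 - 27 = 238 - 27 = 211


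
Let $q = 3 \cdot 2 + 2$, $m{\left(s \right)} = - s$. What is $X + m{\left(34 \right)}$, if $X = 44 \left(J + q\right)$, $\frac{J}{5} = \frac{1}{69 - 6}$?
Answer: $\frac{20254}{63} \approx 321.49$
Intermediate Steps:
$J = \frac{5}{63}$ ($J = \frac{5}{69 - 6} = \frac{5}{63} \approx 0.079365$)
$q = 8$ ($q = 6 + 2 = 8$)
$X = \frac{22396}{63}$ ($X = 44 \left(\frac{5}{63} + 8\right) = 44 \cdot \frac{509}{63} = \frac{22396}{63} \approx 355.49$)
$X + m{\left(34 \right)} = \frac{22396}{63} - 34 = \frac{20254}{63}$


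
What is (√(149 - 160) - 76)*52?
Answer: -3952 + 52*I*√11 ≈ -3952.0 + 172.46*I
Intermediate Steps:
(√(149 - 160) - 76)*52 = (√(-11) - 76)*52 = (I*√11 - 76)*52 = (-76 + I*√11)*52 = -3952 + 52*I*√11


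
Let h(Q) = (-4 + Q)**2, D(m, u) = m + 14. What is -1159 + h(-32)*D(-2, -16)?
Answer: 14393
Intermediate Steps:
D(m, u) = 14 + m
-1159 + h(-32)*D(-2, -16) = -1159 + (-4 - 32)**2*(14 - 2) = -1159 + (-36)**2*12 = -1159 + 1296*12 = -1159 + 15552 = 14393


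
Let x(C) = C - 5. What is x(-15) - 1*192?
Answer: -212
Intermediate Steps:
x(C) = -5 + C
x(-15) - 1*192 = (-5 - 15) - 1*192 = -20 - 192 = -212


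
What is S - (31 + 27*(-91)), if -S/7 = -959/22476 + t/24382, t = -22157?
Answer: 666560766961/274004916 ≈ 2432.7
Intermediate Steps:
S = 1824840745/274004916 (S = -7*(-959/22476 - 22157/24382) = -7*(-260691535/274004916) = 1824840745/274004916 ≈ 6.6599)
S - (31 + 27*(-91)) = 1824840745/274004916 - (31 + 27*(-91)) = 1824840745/274004916 - (31 - 2457) = 1824840745/274004916 - 1*(-2426) = 1824840745/274004916 + 2426 = 666560766961/274004916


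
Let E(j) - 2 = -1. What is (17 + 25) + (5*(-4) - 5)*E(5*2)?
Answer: 17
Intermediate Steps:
E(j) = 1 (E(j) = 2 - 1 = 1)
(17 + 25) + (5*(-4) - 5)*E(5*2) = (17 + 25) + (5*(-4) - 5)*1 = 42 + (-20 - 5)*1 = 42 - 25*1 = 42 - 25 = 17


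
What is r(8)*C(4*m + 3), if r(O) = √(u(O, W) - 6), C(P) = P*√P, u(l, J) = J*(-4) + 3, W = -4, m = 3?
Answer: 15*√195 ≈ 209.46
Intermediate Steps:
u(l, J) = 3 - 4*J (u(l, J) = -4*J + 3 = 3 - 4*J)
C(P) = P^(3/2)
r(O) = √13 (r(O) = √((3 - 4*(-4)) - 6) = √((3 + 16) - 6) = √(19 - 6) = √13)
r(8)*C(4*m + 3) = √13*(4*3 + 3)^(3/2) = √13*(12 + 3)^(3/2) = √13*15^(3/2) = √13*(15*√15) = 15*√195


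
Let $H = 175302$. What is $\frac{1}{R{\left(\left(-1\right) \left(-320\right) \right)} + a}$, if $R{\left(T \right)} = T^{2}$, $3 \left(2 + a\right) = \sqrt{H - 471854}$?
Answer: $\frac{460791}{47184225094} - \frac{3 i \sqrt{74138}}{47184225094} \approx 9.7658 \cdot 10^{-6} - 1.7312 \cdot 10^{-8} i$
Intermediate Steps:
$a = -2 + \frac{2 i \sqrt{74138}}{3}$ ($a = -2 + \frac{\sqrt{175302 - 471854}}{3} = -2 + \frac{\sqrt{-296552}}{3} = -2 + \frac{2 i \sqrt{74138}}{3} \approx -2.0 + 181.52 i$)
$\frac{1}{R{\left(\left(-1\right) \left(-320\right) \right)} + a} = \frac{1}{\left(\left(-1\right) \left(-320\right)\right)^{2} - \left(2 - \frac{2 i \sqrt{74138}}{3}\right)} = \frac{1}{320^{2} - \left(2 - \frac{2 i \sqrt{74138}}{3}\right)} = \frac{1}{102400 - \left(2 - \frac{2 i \sqrt{74138}}{3}\right)} = \frac{1}{102398 + \frac{2 i \sqrt{74138}}{3}}$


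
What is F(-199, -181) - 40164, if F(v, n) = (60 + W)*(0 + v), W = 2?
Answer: -52502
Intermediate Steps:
F(v, n) = 62*v (F(v, n) = (60 + 2)*(0 + v) = 62*v)
F(-199, -181) - 40164 = 62*(-199) - 40164 = -12338 - 40164 = -52502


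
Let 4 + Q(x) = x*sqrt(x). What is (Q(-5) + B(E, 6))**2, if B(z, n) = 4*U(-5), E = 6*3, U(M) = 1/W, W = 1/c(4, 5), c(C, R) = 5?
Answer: 131 - 160*I*sqrt(5) ≈ 131.0 - 357.77*I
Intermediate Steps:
W = 1/5 ≈ 0.20000
Q(x) = -4 + x**(3/2) (Q(x) = -4 + x*sqrt(x) = -4 + x**(3/2))
U(M) = 5 (U(M) = 1/(1/5) = 1*5 = 5)
E = 18
B(z, n) = 20 (B(z, n) = 4*5 = 20)
(Q(-5) + B(E, 6))**2 = ((-4 + (-5)**(3/2)) + 20)**2 = ((-4 - 5*I*sqrt(5)) + 20)**2 = (16 - 5*I*sqrt(5))**2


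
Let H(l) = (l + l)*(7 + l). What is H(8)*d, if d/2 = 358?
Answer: 171840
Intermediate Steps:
d = 716 (d = 2*358 = 716)
H(l) = 2*l*(7 + l) (H(l) = (2*l)*(7 + l) = 2*l*(7 + l))
H(8)*d = (2*8*(7 + 8))*716 = (2*8*15)*716 = 240*716 = 171840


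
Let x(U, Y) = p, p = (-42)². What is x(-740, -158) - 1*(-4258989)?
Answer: 4260753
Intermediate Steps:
p = 1764
x(U, Y) = 1764
x(-740, -158) - 1*(-4258989) = 1764 - 1*(-4258989) = 1764 + 4258989 = 4260753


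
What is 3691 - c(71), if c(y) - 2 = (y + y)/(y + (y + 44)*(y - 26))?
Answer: 9676176/2623 ≈ 3689.0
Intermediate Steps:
c(y) = 2 + 2*y/(y + (-26 + y)*(44 + y)) (c(y) = 2 + (y + y)/(y + (y + 44)*(y - 26)) = 2 + (2*y)/(y + (44 + y)*(-26 + y)) = 2 + (2*y)/(y + (-26 + y)*(44 + y)) = 2 + 2*y/(y + (-26 + y)*(44 + y)))
3691 - c(71) = 3691 - 2*(-1144 + 71² + 20*71)/(-1144 + 71² + 19*71) = 3691 - 2*(-1144 + 5041 + 1420)/(-1144 + 5041 + 1349) = 3691 - 2*5317/5246 = 3691 - 1*5317/2623 = 3691 - 5317/2623 = 9676176/2623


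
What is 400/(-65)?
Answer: -80/13 ≈ -6.1538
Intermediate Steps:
400/(-65) = -1/65*400 = -80/13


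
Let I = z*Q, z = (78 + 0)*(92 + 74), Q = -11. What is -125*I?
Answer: 17803500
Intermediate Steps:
z = 12948 (z = 78*166 = 12948)
I = -142428 (I = 12948*(-11) = -142428)
-125*I = -125*(-142428) = 17803500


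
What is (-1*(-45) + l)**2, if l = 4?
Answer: 2401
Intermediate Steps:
(-1*(-45) + l)**2 = (-1*(-45) + 4)**2 = (45 + 4)**2 = 49**2 = 2401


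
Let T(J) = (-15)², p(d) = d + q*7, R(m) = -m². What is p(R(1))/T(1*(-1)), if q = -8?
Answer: -19/75 ≈ -0.25333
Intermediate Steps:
p(d) = -56 + d (p(d) = d - 8*7 = d - 56 = -56 + d)
T(J) = 225
p(R(1))/T(1*(-1)) = (-56 - 1*1²)/225 = (-56 - 1*1)*(1/225) = (-56 - 1)*(1/225) = -57*1/225 = -19/75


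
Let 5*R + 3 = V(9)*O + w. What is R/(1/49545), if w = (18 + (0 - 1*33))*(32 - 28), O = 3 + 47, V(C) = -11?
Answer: -6074217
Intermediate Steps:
O = 50
w = -60 (w = (18 + (0 - 33))*4 = (18 - 33)*4 = -15*4 = -60)
R = -613/5 (R = -⅗ + (-11*50 - 60)/5 = -⅗ + (-550 - 60)/5 = -⅗ + (⅕)*(-610) = -⅗ - 122 = -613/5 ≈ -122.60)
R/(1/49545) = -613/(5*(1/49545)) = -613/(5*1/49545) = -613/5*49545 = -6074217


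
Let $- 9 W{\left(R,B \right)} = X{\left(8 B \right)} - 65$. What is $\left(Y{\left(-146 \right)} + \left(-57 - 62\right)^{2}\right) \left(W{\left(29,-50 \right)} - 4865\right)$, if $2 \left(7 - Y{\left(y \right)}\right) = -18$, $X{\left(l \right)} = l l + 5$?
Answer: $- \frac{2888209325}{9} \approx -3.2091 \cdot 10^{8}$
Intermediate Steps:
$X{\left(l \right)} = 5 + l^{2}$ ($X{\left(l \right)} = l^{2} + 5 = 5 + l^{2}$)
$Y{\left(y \right)} = 16$ ($Y{\left(y \right)} = 7 - -9 = 7 + 9 = 16$)
$W{\left(R,B \right)} = \frac{20}{3} - \frac{64 B^{2}}{9}$ ($W{\left(R,B \right)} = - \frac{\left(5 + \left(8 B\right)^{2}\right) - 65}{9} = - \frac{\left(5 + 64 B^{2}\right) - 65}{9} = - \frac{-60 + 64 B^{2}}{9} = \frac{20}{3} - \frac{64 B^{2}}{9}$)
$\left(Y{\left(-146 \right)} + \left(-57 - 62\right)^{2}\right) \left(W{\left(29,-50 \right)} - 4865\right) = \left(16 + \left(-57 - 62\right)^{2}\right) \left(\left(\frac{20}{3} - \frac{64 \left(-50\right)^{2}}{9}\right) - 4865\right) = \left(16 + \left(-119\right)^{2}\right) \left(\left(\frac{20}{3} - \frac{160000}{9}\right) - 4865\right) = \left(16 + 14161\right) \left(\left(\frac{20}{3} - \frac{160000}{9}\right) - 4865\right) = 14177 \left(- \frac{159940}{9} - 4865\right) = 14177 \left(- \frac{203725}{9}\right) = - \frac{2888209325}{9}$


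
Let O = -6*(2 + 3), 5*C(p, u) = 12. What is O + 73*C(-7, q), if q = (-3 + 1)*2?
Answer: 726/5 ≈ 145.20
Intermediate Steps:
q = -4 (q = -2*2 = -4)
C(p, u) = 12/5 (C(p, u) = (⅕)*12 = 12/5)
O = -30 (O = -6*5 = -30)
O + 73*C(-7, q) = -30 + 73*(12/5) = -30 + 876/5 = 726/5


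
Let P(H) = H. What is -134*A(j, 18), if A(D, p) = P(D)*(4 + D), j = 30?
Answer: -136680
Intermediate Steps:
A(D, p) = D*(4 + D)
-134*A(j, 18) = -4020*(4 + 30) = -4020*34 = -134*1020 = -136680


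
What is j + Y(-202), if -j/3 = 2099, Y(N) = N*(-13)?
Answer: -3671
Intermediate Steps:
Y(N) = -13*N
j = -6297 (j = -3*2099 = -6297)
j + Y(-202) = -6297 - 13*(-202) = -6297 + 2626 = -3671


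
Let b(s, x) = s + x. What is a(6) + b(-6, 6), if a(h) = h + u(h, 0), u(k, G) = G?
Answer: 6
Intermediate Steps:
a(h) = h (a(h) = h + 0 = h)
a(6) + b(-6, 6) = 6 + (-6 + 6) = 6 + 0 = 6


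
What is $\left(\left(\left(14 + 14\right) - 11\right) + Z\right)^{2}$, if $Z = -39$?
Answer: $484$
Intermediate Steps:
$\left(\left(\left(14 + 14\right) - 11\right) + Z\right)^{2} = \left(\left(\left(14 + 14\right) - 11\right) - 39\right)^{2} = \left(\left(28 - 11\right) - 39\right)^{2} = \left(17 - 39\right)^{2} = \left(-22\right)^{2} = 484$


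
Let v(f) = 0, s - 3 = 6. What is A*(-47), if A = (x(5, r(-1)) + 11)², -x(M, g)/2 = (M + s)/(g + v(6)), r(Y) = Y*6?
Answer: -103823/9 ≈ -11536.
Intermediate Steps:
r(Y) = 6*Y
s = 9 (s = 3 + 6 = 9)
x(M, g) = -2*(9 + M)/g (x(M, g) = -2*(M + 9)/(g + 0) = -2*(9 + M)/g)
A = 2209/9 (A = (2*(-9 - 1*5)/((6*(-1))) + 11)² = (2*(-9 - 5)/(-6) + 11)² = (2*(-⅙)*(-14) + 11)² = (14/3 + 11)² = (47/3)² = 2209/9 ≈ 245.44)
A*(-47) = (2209/9)*(-47) = -103823/9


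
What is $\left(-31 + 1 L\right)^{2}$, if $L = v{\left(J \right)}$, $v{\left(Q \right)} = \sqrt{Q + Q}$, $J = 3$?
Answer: $\left(31 - \sqrt{6}\right)^{2} \approx 815.13$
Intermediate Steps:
$v{\left(Q \right)} = \sqrt{2} \sqrt{Q}$ ($v{\left(Q \right)} = \sqrt{2 Q} = \sqrt{2} \sqrt{Q}$)
$L = \sqrt{6}$ ($L = \sqrt{2} \sqrt{3} = \sqrt{6} \approx 2.4495$)
$\left(-31 + 1 L\right)^{2} = \left(-31 + 1 \sqrt{6}\right)^{2} = \left(-31 + \sqrt{6}\right)^{2}$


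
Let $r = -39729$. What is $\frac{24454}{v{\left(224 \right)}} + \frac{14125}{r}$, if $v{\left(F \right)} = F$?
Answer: $\frac{484184483}{4449648} \approx 108.81$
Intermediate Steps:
$\frac{24454}{v{\left(224 \right)}} + \frac{14125}{r} = \frac{24454}{224} + \frac{14125}{-39729} = 24454 \cdot \frac{1}{224} + 14125 \left(- \frac{1}{39729}\right) = \frac{12227}{112} - \frac{14125}{39729} = \frac{484184483}{4449648}$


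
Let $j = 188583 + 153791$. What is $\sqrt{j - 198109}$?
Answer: $\sqrt{144265} \approx 379.82$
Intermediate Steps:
$j = 342374$
$\sqrt{j - 198109} = \sqrt{342374 - 198109} = \sqrt{144265}$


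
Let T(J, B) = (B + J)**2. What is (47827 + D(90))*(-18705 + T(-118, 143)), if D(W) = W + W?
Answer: -867966560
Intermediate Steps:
D(W) = 2*W
(47827 + D(90))*(-18705 + T(-118, 143)) = (47827 + 2*90)*(-18705 + (143 - 118)**2) = (47827 + 180)*(-18705 + 25**2) = 48007*(-18705 + 625) = 48007*(-18080) = -867966560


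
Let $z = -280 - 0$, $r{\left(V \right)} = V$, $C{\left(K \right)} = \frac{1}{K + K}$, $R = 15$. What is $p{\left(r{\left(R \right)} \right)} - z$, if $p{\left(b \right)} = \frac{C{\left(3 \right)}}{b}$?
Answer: $\frac{25201}{90} \approx 280.01$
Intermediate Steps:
$C{\left(K \right)} = \frac{1}{2 K}$
$p{\left(b \right)} = \frac{1}{6 b}$ ($p{\left(b \right)} = \frac{\frac{1}{2} \cdot \frac{1}{3}}{b} = \frac{1}{6 b}$)
$z = -280$ ($z = -280 + 0 = -280$)
$p{\left(r{\left(R \right)} \right)} - z = \frac{1}{6 \cdot 15} - -280 = \frac{1}{6} \cdot \frac{1}{15} + 280 = \frac{1}{90} + 280 = \frac{25201}{90}$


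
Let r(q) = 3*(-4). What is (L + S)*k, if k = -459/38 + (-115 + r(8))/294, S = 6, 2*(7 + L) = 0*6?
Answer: 34943/2793 ≈ 12.511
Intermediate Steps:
r(q) = -12
L = -7 (L = -7 + (0*6)/2 = -7 + (½)*0 = -7 + 0 = -7)
k = -34943/2793 (k = -459/38 + (-115 - 12)/294 = -459*1/38 - 127*1/294 = -459/38 - 127/294 = -34943/2793 ≈ -12.511)
(L + S)*k = (-7 + 6)*(-34943/2793) = -1*(-34943/2793) = 34943/2793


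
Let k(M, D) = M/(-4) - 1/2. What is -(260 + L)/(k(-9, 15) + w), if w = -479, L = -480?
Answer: -880/1909 ≈ -0.46097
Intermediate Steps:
k(M, D) = -1/2 - M/4 (k(M, D) = M*(-1/4) - 1*1/2 = -M/4 - 1/2 = -1/2 - M/4)
-(260 + L)/(k(-9, 15) + w) = -(260 - 480)/((-1/2 - 1/4*(-9)) - 479) = -(-220)/((-1/2 + 9/4) - 479) = -(-220)/(7/4 - 479) = -(-220)/(-1909/4) = -(-220)*(-4)/1909 = -1*880/1909 = -880/1909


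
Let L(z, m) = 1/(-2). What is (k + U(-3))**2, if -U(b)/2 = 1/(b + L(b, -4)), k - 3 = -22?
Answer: 16641/49 ≈ 339.61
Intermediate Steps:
L(z, m) = -1/2
k = -19 (k = 3 - 22 = -19)
U(b) = -2/(-1/2 + b) (U(b) = -2/(b - 1/2) = -2/(-1/2 + b))
(k + U(-3))**2 = (-19 - 4/(-1 + 2*(-3)))**2 = (-19 - 4/(-1 - 6))**2 = (-19 - 4/(-7))**2 = (-19 - 4*(-1/7))**2 = (-19 + 4/7)**2 = (-129/7)**2 = 16641/49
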